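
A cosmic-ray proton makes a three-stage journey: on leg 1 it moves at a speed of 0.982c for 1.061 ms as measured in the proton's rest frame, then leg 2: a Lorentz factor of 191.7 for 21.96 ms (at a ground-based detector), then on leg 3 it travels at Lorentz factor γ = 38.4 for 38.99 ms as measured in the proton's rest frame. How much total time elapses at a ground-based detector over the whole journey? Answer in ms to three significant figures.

Δt = 1520 ms

Leg 1: γ = 1/√(1 − 0.982²) = 1/√0.03568 = 5.294; Δt_1 = 5.294 × 1.061 = 5.617 ms.
Leg 2: 21.96 ms is already measured at a ground-based detector.
Leg 3: γ = 38.4; Δt_3 = 38.40 × 38.99 = 1497 ms.
Total: 5.617 + 21.96 + 1497 ms.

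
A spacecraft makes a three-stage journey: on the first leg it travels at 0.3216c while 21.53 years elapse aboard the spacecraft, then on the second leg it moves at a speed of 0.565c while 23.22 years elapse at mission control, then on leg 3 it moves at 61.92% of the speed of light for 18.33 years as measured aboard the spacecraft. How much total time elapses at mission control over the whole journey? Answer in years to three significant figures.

Leg 1: γ = 1/√(1 − 0.3216²) = 1/√0.8966 = 1.056; Δt_1 = 1.056 × 21.53 = 22.74 years.
Leg 2: 23.22 years is already measured at mission control.
Leg 3: β = 0.6192; γ = 1/√(1 − 0.6192²) = 1/√0.6166 = 1.274; Δt_3 = 1.274 × 18.33 = 23.34 years.
Total: 22.74 + 23.22 + 23.34 years.

Δt = 69.3 years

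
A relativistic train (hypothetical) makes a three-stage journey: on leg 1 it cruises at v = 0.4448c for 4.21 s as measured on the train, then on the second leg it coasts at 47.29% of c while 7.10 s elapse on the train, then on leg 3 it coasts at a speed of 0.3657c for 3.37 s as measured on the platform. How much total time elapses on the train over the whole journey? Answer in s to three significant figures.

τ = 14.4 s

Leg 1: 4.21 s is already measured on the train.
Leg 2: 7.10 s is already measured on the train.
Leg 3: γ = 1/√(1 − 0.3657²) = 1/√0.8663 = 1.074; τ_3 = 3.37/1.074 = 3.137 s.
Total: 4.210 + 7.100 + 3.137 s.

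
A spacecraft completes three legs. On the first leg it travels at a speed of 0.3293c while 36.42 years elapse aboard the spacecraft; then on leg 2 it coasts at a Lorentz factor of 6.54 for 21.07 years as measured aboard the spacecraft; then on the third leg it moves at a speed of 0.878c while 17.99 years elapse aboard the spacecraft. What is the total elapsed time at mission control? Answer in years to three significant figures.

Leg 1: γ = 1/√(1 − 0.3293²) = 1/√0.8916 = 1.059; Δt_1 = 1.059 × 36.42 = 38.57 years.
Leg 2: γ = 6.54; Δt_2 = 6.540 × 21.07 = 137.8 years.
Leg 3: γ = 1/√(1 − 0.878²) = 1/√0.2291 = 2.089; Δt_3 = 2.089 × 17.99 = 37.58 years.
Total: 38.57 + 137.8 + 37.58 years.

Δt = 214 years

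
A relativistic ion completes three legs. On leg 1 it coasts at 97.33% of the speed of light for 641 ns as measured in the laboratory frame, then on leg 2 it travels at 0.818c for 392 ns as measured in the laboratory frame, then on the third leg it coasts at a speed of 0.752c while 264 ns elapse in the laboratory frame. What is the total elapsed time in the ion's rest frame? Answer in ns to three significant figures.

Leg 1: β = 0.9733; γ = 1/√(1 − 0.9733²) = 1/√0.05269 = 4.357; τ_1 = 641/4.357 = 147.1 ns.
Leg 2: γ = 1/√(1 − 0.818²) = 1/√0.3309 = 1.738; τ_2 = 392/1.738 = 225.5 ns.
Leg 3: γ = 1/√(1 − 0.752²) = 1/√0.4345 = 1.517; τ_3 = 264/1.517 = 174.0 ns.
Total: 147.1 + 225.5 + 174.0 ns.

τ = 547 ns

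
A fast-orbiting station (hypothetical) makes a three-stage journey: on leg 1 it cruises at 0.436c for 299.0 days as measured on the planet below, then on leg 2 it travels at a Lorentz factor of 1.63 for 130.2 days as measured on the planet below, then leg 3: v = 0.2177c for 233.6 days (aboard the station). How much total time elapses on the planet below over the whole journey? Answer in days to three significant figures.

Leg 1: 299.0 days is already measured on the planet below.
Leg 2: 130.2 days is already measured on the planet below.
Leg 3: γ = 1/√(1 − 0.2177²) = 1/√0.9526 = 1.025; Δt_3 = 1.025 × 233.6 = 239.3 days.
Total: 299.0 + 130.2 + 239.3 days.

Δt = 669 days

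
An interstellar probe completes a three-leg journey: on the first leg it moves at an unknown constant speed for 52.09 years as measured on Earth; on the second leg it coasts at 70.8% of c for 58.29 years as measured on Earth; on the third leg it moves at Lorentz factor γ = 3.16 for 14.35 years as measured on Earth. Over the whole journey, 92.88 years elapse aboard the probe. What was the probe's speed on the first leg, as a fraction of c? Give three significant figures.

Leg 1: speed unknown; τ_1 = 52.09/γ_1.
Leg 2: β = 0.708; γ = 1/√(1 − 0.708²) = 1/√0.4987 = 1.416; τ_2 = 58.29/1.416 = 41.17 years.
Leg 3: γ = 3.16; τ_3 = 14.35/3.160 = 4.541 years.
Total proper time: τ_1 + 41.17 + 4.541 = 92.88, so τ_1 = 92.88 − 45.71 = 47.17 years.
γ_1 = 52.09/47.17 = 1.104; β = √(1 − 1/γ²) = √0.1799.

β = 0.424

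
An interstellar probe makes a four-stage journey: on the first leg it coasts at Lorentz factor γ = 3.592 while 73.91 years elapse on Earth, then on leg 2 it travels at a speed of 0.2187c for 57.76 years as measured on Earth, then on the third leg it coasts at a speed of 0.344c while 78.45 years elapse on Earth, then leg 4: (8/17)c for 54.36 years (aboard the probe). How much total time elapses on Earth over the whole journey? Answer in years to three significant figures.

Leg 1: 73.91 years is already measured on Earth.
Leg 2: 57.76 years is already measured on Earth.
Leg 3: 78.45 years is already measured on Earth.
Leg 4: γ = 1/√(1 − (8/17)²) = 17/15 ≈ 1.133; Δt_4 = 1.133 × 54.36 = 61.61 years.
Total: 73.91 + 57.76 + 78.45 + 61.61 years.

Δt = 272 years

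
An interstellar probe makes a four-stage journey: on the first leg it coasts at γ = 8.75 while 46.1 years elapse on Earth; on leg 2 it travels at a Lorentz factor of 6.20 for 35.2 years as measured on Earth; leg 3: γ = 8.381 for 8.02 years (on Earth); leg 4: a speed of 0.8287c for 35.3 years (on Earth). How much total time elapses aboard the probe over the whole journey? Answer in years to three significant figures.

τ = 31.7 years

Leg 1: γ = 8.75; τ_1 = 46.1/8.750 = 5.269 years.
Leg 2: γ = 6.20; τ_2 = 35.2/6.200 = 5.677 years.
Leg 3: γ = 8.381; τ_3 = 8.02/8.381 = 0.9569 years.
Leg 4: γ = 1/√(1 − 0.8287²) = 1/√0.3133 = 1.787; τ_4 = 35.3/1.787 = 19.76 years.
Total: 5.269 + 5.677 + 0.9569 + 19.76 years.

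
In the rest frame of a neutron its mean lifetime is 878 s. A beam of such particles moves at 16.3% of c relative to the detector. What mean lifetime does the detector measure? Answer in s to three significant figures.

Δt = 890 s

β = 0.163; γ = 1/√(1 − 0.163²) = 1/√0.9734 = 1.014
The rest-frame lifetime is the proper time; the lab measures the dilated interval Δt = γτ₀ = 1.014 × 878 s.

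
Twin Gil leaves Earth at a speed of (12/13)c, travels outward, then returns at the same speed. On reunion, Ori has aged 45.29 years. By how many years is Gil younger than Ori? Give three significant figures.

Δt − τ = 27.9 years

γ = 1/√(1 − (12/13)²) = 13/5 = 2.600
Gil's elapsed proper time: τ = 45.29/2.600 = 17.42 years.
Age gap = Δt − τ = 45.29 − 17.42 years.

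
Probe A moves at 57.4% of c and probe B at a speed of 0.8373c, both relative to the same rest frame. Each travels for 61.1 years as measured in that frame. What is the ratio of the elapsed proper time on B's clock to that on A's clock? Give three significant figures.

A: β = 0.574; γ = 1/√(1 − 0.574²) = 1/√0.6705 = 1.221. B: γ = 1/√(1 − 0.8373²) = 1/√0.2989 = 1.829.
τ_A/τ_B = γ_B/γ_A = 1.829/1.221 = 1.498, so τ_B/τ_A = 0.6677.

τ_B/τ_A = 0.668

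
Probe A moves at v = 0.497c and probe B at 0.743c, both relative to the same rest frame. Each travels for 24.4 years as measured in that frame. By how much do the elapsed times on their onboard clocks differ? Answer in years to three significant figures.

|τ_A − τ_B| = 4.84 years

A: γ = 1/√(1 − 0.497²) = 1/√0.7530 = 1.152; τ_A = 24.4/1.152 = 21.17 years.
B: γ = 1/√(1 − 0.743²) = 1/√0.4480 = 1.494; τ_B = 24.4/1.494 = 16.33 years.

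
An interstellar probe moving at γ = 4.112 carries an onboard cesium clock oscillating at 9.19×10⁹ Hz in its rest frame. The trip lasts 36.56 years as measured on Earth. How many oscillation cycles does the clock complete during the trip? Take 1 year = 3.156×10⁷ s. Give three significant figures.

γ = 4.112
The oscillator's own cycle count is N = f × τ where τ is the proper time aboard the probe. τ = Δt/γ = 36.56/4.112 = 8.891 years = 2.806×10⁸ s.
N = 9.19×10⁹ × 2.806×10⁸ = 2.579×10¹⁸.

N = 2.58×10¹⁸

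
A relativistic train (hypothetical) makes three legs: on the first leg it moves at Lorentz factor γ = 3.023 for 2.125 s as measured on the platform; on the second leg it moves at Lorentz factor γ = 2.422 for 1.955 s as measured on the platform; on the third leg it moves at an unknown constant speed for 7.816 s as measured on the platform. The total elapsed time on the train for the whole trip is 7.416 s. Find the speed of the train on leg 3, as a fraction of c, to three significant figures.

β = 0.655

Leg 1: γ = 3.023; τ_1 = 2.125/3.023 = 0.7029 s.
Leg 2: γ = 2.422; τ_2 = 1.955/2.422 = 0.8072 s.
Leg 3: speed unknown; τ_3 = 7.816/γ_3.
Total proper time: 0.7029 + 0.8072 + τ_3 = 7.416, so τ_3 = 7.416 − 1.510 = 5.906 s.
γ_3 = 7.816/5.906 = 1.323; β = √(1 − 1/γ²) = √0.4290.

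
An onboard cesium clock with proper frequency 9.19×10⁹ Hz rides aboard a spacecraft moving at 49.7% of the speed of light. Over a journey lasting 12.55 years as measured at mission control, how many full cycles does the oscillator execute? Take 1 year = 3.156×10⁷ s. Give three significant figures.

β = 0.497; γ = 1/√(1 − 0.497²) = 1/√0.7530 = 1.152
The oscillator's own cycle count is N = f × τ where τ is the proper time aboard the spacecraft. τ = Δt/γ = 12.55/1.152 = 10.89 years = 3.437×10⁸ s.
N = 9.19×10⁹ × 3.437×10⁸ = 3.159×10¹⁸.

N = 3.16×10¹⁸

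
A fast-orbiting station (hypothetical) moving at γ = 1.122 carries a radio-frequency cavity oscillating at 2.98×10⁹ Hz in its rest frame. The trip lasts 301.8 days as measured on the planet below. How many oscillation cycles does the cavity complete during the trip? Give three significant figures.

N = 6.93×10¹⁶

γ = 1.122
The oscillator's own cycle count is N = f × τ where τ is the proper time aboard the station. τ = Δt/γ = 301.8/1.122 = 269.0 days = 2.324×10⁷ s.
N = 2.98×10⁹ × 2.324×10⁷ = 6.926×10¹⁶.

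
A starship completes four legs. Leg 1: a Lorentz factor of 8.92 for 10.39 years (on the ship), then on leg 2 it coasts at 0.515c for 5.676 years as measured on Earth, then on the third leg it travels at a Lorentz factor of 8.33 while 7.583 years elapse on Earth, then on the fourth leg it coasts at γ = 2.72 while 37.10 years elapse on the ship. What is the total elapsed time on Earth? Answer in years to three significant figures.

Leg 1: γ = 8.92; Δt_1 = 8.920 × 10.39 = 92.68 years.
Leg 2: 5.676 years is already measured on Earth.
Leg 3: 7.583 years is already measured on Earth.
Leg 4: γ = 2.72; Δt_4 = 2.720 × 37.10 = 100.9 years.
Total: 92.68 + 5.676 + 7.583 + 100.9 years.

Δt = 207 years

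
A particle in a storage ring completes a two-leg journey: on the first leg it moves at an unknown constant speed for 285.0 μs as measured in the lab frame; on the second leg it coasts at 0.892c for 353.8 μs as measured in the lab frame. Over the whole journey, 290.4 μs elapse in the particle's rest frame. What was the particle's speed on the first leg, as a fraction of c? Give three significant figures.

β = 0.889

Leg 1: speed unknown; τ_1 = 285.0/γ_1.
Leg 2: γ = 1/√(1 − 0.892²) = 1/√0.2043 = 2.212; τ_2 = 353.8/2.212 = 159.9 μs.
Total proper time: τ_1 + 159.9 = 290.4, so τ_1 = 290.4 − 159.9 = 130.5 μs.
γ_1 = 285.0/130.5 = 2.184; β = √(1 − 1/γ²) = √0.7904.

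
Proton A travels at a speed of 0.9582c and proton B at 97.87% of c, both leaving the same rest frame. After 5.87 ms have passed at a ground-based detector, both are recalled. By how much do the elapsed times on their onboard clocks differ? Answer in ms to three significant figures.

|τ_A − τ_B| = 0.474 ms

A: γ = 1/√(1 − 0.9582²) = 1/√0.08185 = 3.495; τ_A = 5.87/3.495 = 1.679 ms.
B: β = 0.9787; γ = 1/√(1 − 0.9787²) = 1/√0.04215 = 4.871; τ_B = 5.87/4.871 = 1.205 ms.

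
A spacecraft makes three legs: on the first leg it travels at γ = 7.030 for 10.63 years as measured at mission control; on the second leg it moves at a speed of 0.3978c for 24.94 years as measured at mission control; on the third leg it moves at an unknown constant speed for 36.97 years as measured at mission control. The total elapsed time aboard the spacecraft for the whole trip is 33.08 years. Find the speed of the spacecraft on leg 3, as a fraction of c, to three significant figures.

β = 0.972

Leg 1: γ = 7.030; τ_1 = 10.63/7.030 = 1.512 years.
Leg 2: γ = 1/√(1 − 0.3978²) = 1/√0.8418 = 1.090; τ_2 = 24.94/1.090 = 22.88 years.
Leg 3: speed unknown; τ_3 = 36.97/γ_3.
Total proper time: 1.512 + 22.88 + τ_3 = 33.08, so τ_3 = 33.08 − 24.39 = 8.686 years.
γ_3 = 36.97/8.686 = 4.256; β = √(1 − 1/γ²) = √0.9448.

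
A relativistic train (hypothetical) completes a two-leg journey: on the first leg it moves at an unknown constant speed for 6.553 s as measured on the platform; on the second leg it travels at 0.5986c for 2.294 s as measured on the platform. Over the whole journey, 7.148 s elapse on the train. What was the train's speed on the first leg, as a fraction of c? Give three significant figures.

β = 0.586

Leg 1: speed unknown; τ_1 = 6.553/γ_1.
Leg 2: γ = 1/√(1 − 0.5986²) = 1/√0.6417 = 1.248; τ_2 = 2.294/1.248 = 1.838 s.
Total proper time: τ_1 + 1.838 = 7.148, so τ_1 = 7.148 − 1.838 = 5.310 s.
γ_1 = 6.553/5.310 = 1.234; β = √(1 − 1/γ²) = √0.3433.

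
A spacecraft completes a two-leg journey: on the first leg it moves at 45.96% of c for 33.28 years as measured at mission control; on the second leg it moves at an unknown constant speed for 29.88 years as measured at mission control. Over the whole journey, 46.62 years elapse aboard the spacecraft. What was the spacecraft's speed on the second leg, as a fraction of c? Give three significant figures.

β = 0.821

Leg 1: β = 0.4596; γ = 1/√(1 − 0.4596²) = 1/√0.7888 = 1.126; τ_1 = 33.28/1.126 = 29.56 years.
Leg 2: speed unknown; τ_2 = 29.88/γ_2.
Total proper time: 29.56 + τ_2 = 46.62, so τ_2 = 46.62 − 29.56 = 17.06 years.
γ_2 = 29.88/17.06 = 1.751; β = √(1 − 1/γ²) = √0.6739.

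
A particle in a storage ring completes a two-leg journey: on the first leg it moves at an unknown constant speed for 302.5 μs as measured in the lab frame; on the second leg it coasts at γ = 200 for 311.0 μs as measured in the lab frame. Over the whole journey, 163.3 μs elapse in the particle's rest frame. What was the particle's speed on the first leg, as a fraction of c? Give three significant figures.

Leg 1: speed unknown; τ_1 = 302.5/γ_1.
Leg 2: γ = 200; τ_2 = 311.0/200.0 = 1.555 μs.
Total proper time: τ_1 + 1.555 = 163.3, so τ_1 = 163.3 − 1.555 = 161.7 μs.
γ_1 = 302.5/161.7 = 1.870; β = √(1 − 1/γ²) = √0.7141.

β = 0.845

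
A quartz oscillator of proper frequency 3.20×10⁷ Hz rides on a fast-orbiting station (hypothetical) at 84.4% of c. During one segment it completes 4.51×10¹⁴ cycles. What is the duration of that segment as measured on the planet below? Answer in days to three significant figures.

β = 0.844; γ = 1/√(1 − 0.844²) = 1/√0.2877 = 1.864
Proper time for N cycles: τ = N/f = 4.51×10¹⁴/(3.20×10⁷) = 1.409×10⁷ s = 163.1 days.
Lab-frame duration Δt = γτ = 1.864 × 163.1 = 304.1 days.

Δt = 304 days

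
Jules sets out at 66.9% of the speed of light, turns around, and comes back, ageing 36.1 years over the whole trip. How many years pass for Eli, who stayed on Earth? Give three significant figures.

Δt = 48.6 years

β = 0.669; γ = 1/√(1 − 0.669²) = 1/√0.5524 = 1.345
Earth-frame duration is the dilated interval: Δt = γτ = 1.345 × 36.1 years.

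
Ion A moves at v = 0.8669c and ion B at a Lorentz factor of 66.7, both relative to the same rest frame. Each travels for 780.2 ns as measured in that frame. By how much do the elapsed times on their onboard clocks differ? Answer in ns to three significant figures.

A: γ = 1/√(1 − 0.8669²) = 1/√0.2485 = 2.006; τ_A = 780.2/2.006 = 388.9 ns.
B: γ = 66.7; τ_B = 780.2/66.70 = 11.70 ns.

|τ_A − τ_B| = 377 ns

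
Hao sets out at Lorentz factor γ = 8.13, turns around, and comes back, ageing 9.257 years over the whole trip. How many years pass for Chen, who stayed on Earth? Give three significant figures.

γ = 8.13
Earth-frame duration is the dilated interval: Δt = γτ = 8.130 × 9.257 years.

Δt = 75.3 years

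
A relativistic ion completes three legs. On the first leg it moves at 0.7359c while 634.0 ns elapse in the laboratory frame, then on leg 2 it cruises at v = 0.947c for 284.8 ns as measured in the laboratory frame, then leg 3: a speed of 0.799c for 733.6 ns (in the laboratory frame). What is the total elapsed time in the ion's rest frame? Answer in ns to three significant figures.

τ = 962 ns

Leg 1: γ = 1/√(1 − 0.7359²) = 1/√0.4585 = 1.477; τ_1 = 634.0/1.477 = 429.3 ns.
Leg 2: γ = 1/√(1 − 0.947²) = 1/√0.1032 = 3.113; τ_2 = 284.8/3.113 = 91.49 ns.
Leg 3: γ = 1/√(1 − 0.799²) = 1/√0.3616 = 1.663; τ_3 = 733.6/1.663 = 441.1 ns.
Total: 429.3 + 91.49 + 441.1 ns.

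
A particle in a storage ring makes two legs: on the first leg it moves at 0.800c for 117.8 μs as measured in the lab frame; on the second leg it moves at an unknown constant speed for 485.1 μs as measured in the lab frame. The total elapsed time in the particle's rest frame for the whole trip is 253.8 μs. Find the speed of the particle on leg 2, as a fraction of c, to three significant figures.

β = 0.926

Leg 1: γ = 1/√(1 − 0.800²) = 5/3 ≈ 1.667; τ_1 = 117.8/1.667 = 70.68 μs.
Leg 2: speed unknown; τ_2 = 485.1/γ_2.
Total proper time: 70.68 + τ_2 = 253.8, so τ_2 = 253.8 − 70.68 = 183.1 μs.
γ_2 = 485.1/183.1 = 2.649; β = √(1 − 1/γ²) = √0.8575.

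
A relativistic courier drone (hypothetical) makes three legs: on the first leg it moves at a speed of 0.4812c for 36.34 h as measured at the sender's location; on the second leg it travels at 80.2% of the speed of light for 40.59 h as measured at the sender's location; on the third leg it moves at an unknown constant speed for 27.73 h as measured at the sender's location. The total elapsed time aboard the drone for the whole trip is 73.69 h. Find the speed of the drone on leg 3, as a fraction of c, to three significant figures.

β = 0.773

Leg 1: γ = 1/√(1 − 0.4812²) = 1/√0.7684 = 1.141; τ_1 = 36.34/1.141 = 31.86 h.
Leg 2: β = 0.802; γ = 1/√(1 − 0.802²) = 1/√0.3568 = 1.674; τ_2 = 40.59/1.674 = 24.25 h.
Leg 3: speed unknown; τ_3 = 27.73/γ_3.
Total proper time: 31.86 + 24.25 + τ_3 = 73.69, so τ_3 = 73.69 − 56.10 = 17.59 h.
γ_3 = 27.73/17.59 = 1.577; β = √(1 − 1/γ²) = √0.5977.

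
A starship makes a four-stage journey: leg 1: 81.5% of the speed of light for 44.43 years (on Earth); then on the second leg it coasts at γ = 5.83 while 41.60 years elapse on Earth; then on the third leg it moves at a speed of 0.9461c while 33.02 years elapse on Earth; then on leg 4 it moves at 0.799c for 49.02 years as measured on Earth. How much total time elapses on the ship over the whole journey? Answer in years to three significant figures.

Leg 1: β = 0.815; γ = 1/√(1 − 0.815²) = 1/√0.3358 = 1.726; τ_1 = 44.43/1.726 = 25.75 years.
Leg 2: γ = 5.83; τ_2 = 41.60/5.830 = 7.136 years.
Leg 3: γ = 1/√(1 − 0.9461²) = 1/√0.1049 = 3.088; τ_3 = 33.02/3.088 = 10.69 years.
Leg 4: γ = 1/√(1 − 0.799²) = 1/√0.3616 = 1.663; τ_4 = 49.02/1.663 = 29.48 years.
Total: 25.75 + 7.136 + 10.69 + 29.48 years.

τ = 73.1 years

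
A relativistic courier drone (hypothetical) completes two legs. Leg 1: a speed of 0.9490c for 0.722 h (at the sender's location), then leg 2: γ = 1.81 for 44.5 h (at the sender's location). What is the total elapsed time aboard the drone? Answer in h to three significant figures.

Leg 1: γ = 1/√(1 − 0.9490²) = 1/√0.09940 = 3.172; τ_1 = 0.722/3.172 = 0.2276 h.
Leg 2: γ = 1.81; τ_2 = 44.5/1.810 = 24.59 h.
Total: 0.2276 + 24.59 h.

τ = 24.8 h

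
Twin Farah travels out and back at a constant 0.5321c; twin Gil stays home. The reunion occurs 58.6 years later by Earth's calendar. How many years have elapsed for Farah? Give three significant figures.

γ = 1/√(1 − 0.5321²) = 1/√0.7169 = 1.181
Farah's clock measures proper time along the trip: τ = Δt/γ = 58.6/1.181 years.

τ = 49.6 years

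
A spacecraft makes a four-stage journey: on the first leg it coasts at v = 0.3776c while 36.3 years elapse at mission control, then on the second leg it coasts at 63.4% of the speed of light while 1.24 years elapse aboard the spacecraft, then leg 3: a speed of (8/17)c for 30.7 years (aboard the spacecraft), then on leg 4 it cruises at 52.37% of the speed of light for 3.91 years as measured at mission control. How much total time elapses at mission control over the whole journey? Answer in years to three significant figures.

Leg 1: 36.3 years is already measured at mission control.
Leg 2: β = 0.634; γ = 1/√(1 − 0.634²) = 1/√0.5980 = 1.293; Δt_2 = 1.293 × 1.24 = 1.603 years.
Leg 3: γ = 1/√(1 − (8/17)²) = 17/15 ≈ 1.133; Δt_3 = 1.133 × 30.7 = 34.79 years.
Leg 4: 3.91 years is already measured at mission control.
Total: 36.30 + 1.603 + 34.79 + 3.910 years.

Δt = 76.6 years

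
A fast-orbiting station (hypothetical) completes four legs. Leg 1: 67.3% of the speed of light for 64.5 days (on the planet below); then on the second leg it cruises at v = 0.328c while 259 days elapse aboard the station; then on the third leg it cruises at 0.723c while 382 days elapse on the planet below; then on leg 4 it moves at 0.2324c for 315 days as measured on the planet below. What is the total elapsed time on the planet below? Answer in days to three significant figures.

Δt = 1040 days

Leg 1: 64.5 days is already measured on the planet below.
Leg 2: γ = 1/√(1 − 0.328²) = 1/√0.8924 = 1.059; Δt_2 = 1.059 × 259 = 274.2 days.
Leg 3: 382 days is already measured on the planet below.
Leg 4: 315 days is already measured on the planet below.
Total: 64.50 + 274.2 + 382.0 + 315.0 days.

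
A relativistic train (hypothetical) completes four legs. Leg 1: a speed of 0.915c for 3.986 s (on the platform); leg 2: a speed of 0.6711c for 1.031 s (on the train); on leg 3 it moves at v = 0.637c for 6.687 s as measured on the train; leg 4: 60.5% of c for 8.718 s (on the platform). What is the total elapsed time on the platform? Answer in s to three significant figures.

Leg 1: 3.986 s is already measured on the platform.
Leg 2: γ = 1/√(1 − 0.6711²) = 1/√0.5496 = 1.349; Δt_2 = 1.349 × 1.031 = 1.391 s.
Leg 3: γ = 1/√(1 − 0.637²) = 1/√0.5942 = 1.297; Δt_3 = 1.297 × 6.687 = 8.675 s.
Leg 4: 8.718 s is already measured on the platform.
Total: 3.986 + 1.391 + 8.675 + 8.718 s.

Δt = 22.8 s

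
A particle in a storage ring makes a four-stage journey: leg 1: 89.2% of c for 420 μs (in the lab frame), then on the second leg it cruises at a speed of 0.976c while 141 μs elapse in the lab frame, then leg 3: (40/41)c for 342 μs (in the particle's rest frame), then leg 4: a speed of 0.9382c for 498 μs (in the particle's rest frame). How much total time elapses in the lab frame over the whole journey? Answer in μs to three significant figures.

Leg 1: 420 μs is already measured in the lab frame.
Leg 2: 141 μs is already measured in the lab frame.
Leg 3: γ = 1/√(1 − (40/41)²) = 41/9 ≈ 4.556; Δt_3 = 4.556 × 342 = 1558 μs.
Leg 4: γ = 1/√(1 − 0.9382²) = 1/√0.1198 = 2.889; Δt_4 = 2.889 × 498 = 1439 μs.
Total: 420.0 + 141.0 + 1558 + 1439 μs.

Δt = 3560 μs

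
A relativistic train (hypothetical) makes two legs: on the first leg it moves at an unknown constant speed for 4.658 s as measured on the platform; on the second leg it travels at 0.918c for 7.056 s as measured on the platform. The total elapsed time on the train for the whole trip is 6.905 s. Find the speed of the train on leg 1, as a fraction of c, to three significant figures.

Leg 1: speed unknown; τ_1 = 4.658/γ_1.
Leg 2: γ = 1/√(1 − 0.918²) = 1/√0.1573 = 2.522; τ_2 = 7.056/2.522 = 2.798 s.
Total proper time: τ_1 + 2.798 = 6.905, so τ_1 = 6.905 − 2.798 = 4.107 s.
γ_1 = 4.658/4.107 = 1.134; β = √(1 − 1/γ²) = √0.2227.

β = 0.472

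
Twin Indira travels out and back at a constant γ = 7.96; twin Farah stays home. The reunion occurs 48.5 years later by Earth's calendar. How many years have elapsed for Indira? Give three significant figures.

τ = 6.09 years

γ = 7.96
Indira's clock measures proper time along the trip: τ = Δt/γ = 48.5/7.960 years.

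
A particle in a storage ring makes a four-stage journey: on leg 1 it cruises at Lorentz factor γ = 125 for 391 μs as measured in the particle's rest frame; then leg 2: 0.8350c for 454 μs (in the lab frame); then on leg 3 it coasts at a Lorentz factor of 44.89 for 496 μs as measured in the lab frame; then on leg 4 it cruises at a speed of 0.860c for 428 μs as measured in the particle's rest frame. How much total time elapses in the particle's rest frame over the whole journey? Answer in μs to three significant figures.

Leg 1: 391 μs is already measured in the particle's rest frame.
Leg 2: γ = 1/√(1 − 0.8350²) = 1/√0.3028 = 1.817; τ_2 = 454/1.817 = 249.8 μs.
Leg 3: γ = 44.89; τ_3 = 496/44.89 = 11.05 μs.
Leg 4: 428 μs is already measured in the particle's rest frame.
Total: 391.0 + 249.8 + 11.05 + 428.0 μs.

τ = 1080 μs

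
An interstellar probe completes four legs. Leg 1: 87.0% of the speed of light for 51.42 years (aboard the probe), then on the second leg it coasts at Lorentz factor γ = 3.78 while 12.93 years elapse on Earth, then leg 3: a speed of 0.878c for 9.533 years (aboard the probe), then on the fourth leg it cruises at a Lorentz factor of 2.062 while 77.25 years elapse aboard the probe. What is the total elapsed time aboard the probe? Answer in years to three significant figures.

Leg 1: 51.42 years is already measured aboard the probe.
Leg 2: γ = 3.78; τ_2 = 12.93/3.780 = 3.421 years.
Leg 3: 9.533 years is already measured aboard the probe.
Leg 4: 77.25 years is already measured aboard the probe.
Total: 51.42 + 3.421 + 9.533 + 77.25 years.

τ = 142 years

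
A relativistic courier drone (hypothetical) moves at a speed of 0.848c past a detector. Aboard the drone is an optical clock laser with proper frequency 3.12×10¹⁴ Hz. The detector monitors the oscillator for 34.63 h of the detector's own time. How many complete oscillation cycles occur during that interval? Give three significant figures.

γ = 1/√(1 − 0.848²) = 1/√0.2809 = 1.887
During 34.63 h of lab time, the oscillator's proper time advances by τ = Δt/γ = 34.63/1.887 = 18.35 h = 6.607×10⁴ s.
N = f × τ = 3.12×10¹⁴ × 6.607×10⁴ = 2.061×10¹⁹.

N = 2.06×10¹⁹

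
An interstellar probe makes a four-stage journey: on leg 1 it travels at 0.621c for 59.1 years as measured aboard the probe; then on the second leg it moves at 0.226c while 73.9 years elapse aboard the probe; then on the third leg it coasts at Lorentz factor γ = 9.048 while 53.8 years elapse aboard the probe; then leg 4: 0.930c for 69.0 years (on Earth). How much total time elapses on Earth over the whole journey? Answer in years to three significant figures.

Leg 1: γ = 1/√(1 − 0.621²) = 1/√0.6144 = 1.276; Δt_1 = 1.276 × 59.1 = 75.40 years.
Leg 2: γ = 1/√(1 − 0.226²) = 1/√0.9489 = 1.027; Δt_2 = 1.027 × 73.9 = 75.86 years.
Leg 3: γ = 9.048; Δt_3 = 9.048 × 53.8 = 486.8 years.
Leg 4: 69.0 years is already measured on Earth.
Total: 75.40 + 75.86 + 486.8 + 69.00 years.

Δt = 707 years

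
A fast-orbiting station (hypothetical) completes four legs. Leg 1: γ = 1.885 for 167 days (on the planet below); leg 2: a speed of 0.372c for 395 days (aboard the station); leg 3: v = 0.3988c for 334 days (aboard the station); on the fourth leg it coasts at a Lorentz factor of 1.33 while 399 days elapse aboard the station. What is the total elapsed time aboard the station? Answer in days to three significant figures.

Leg 1: γ = 1.885; τ_1 = 167/1.885 = 88.59 days.
Leg 2: 395 days is already measured aboard the station.
Leg 3: 334 days is already measured aboard the station.
Leg 4: 399 days is already measured aboard the station.
Total: 88.59 + 395.0 + 334.0 + 399.0 days.

τ = 1220 days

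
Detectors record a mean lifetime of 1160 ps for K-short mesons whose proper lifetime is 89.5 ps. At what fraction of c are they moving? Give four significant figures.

β = 0.9970

γ = Δt/τ₀ = 1160/89.5 = 12.96
β = √(1 − 1/γ²) = √(1 − 0.005953) = √0.9940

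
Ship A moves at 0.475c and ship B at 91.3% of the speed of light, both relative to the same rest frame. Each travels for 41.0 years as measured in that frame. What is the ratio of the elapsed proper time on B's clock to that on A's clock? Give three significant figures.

τ_B/τ_A = 0.464

A: γ = 1/√(1 − 0.475²) = 1/√0.7744 = 1.136. B: β = 0.913; γ = 1/√(1 − 0.913²) = 1/√0.1664 = 2.451.
τ_A/τ_B = γ_B/γ_A = 2.451/1.136 = 2.157, so τ_B/τ_A = 0.4636.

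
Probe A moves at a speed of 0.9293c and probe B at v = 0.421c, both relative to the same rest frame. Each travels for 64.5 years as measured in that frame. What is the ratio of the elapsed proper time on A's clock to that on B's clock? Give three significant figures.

τ_A/τ_B = 0.407

A: γ = 1/√(1 − 0.9293²) = 1/√0.1364 = 2.708. B: γ = 1/√(1 − 0.421²) = 1/√0.8228 = 1.102.
τ_A/τ_B = γ_B/γ_A = 1.102/2.708 = 0.4072, so τ_A/τ_B = 0.4072.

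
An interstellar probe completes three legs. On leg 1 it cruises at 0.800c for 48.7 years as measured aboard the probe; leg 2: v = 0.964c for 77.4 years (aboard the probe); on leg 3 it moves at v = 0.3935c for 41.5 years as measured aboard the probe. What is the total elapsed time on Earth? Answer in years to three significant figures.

Δt = 417 years

Leg 1: γ = 1/√(1 − 0.800²) = 5/3 ≈ 1.667; Δt_1 = 1.667 × 48.7 = 81.17 years.
Leg 2: γ = 1/√(1 − 0.964²) = 1/√0.07070 = 3.761; Δt_2 = 3.761 × 77.4 = 291.1 years.
Leg 3: γ = 1/√(1 − 0.3935²) = 1/√0.8452 = 1.088; Δt_3 = 1.088 × 41.5 = 45.14 years.
Total: 81.17 + 291.1 + 45.14 years.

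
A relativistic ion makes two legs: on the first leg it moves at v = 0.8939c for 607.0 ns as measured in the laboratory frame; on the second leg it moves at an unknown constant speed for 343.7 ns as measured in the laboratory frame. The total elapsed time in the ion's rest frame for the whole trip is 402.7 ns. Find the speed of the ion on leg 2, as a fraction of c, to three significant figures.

β = 0.925

Leg 1: γ = 1/√(1 − 0.8939²) = 1/√0.2009 = 2.231; τ_1 = 607.0/2.231 = 272.1 ns.
Leg 2: speed unknown; τ_2 = 343.7/γ_2.
Total proper time: 272.1 + τ_2 = 402.7, so τ_2 = 402.7 − 272.1 = 130.6 ns.
γ_2 = 343.7/130.6 = 2.632; β = √(1 − 1/γ²) = √0.8556.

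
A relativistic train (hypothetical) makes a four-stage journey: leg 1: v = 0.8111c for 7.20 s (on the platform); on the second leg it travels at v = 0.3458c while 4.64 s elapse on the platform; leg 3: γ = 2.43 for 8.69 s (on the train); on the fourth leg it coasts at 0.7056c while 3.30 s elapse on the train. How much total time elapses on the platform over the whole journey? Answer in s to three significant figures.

Δt = 37.6 s

Leg 1: 7.20 s is already measured on the platform.
Leg 2: 4.64 s is already measured on the platform.
Leg 3: γ = 2.43; Δt_3 = 2.430 × 8.69 = 21.12 s.
Leg 4: γ = 1/√(1 − 0.7056²) = 1/√0.5021 = 1.411; Δt_4 = 1.411 × 3.30 = 4.657 s.
Total: 7.200 + 4.640 + 21.12 + 4.657 s.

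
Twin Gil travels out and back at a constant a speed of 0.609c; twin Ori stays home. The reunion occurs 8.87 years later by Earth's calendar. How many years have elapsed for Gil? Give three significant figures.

γ = 1/√(1 − 0.609²) = 1/√0.6291 = 1.261
Gil's clock measures proper time along the trip: τ = Δt/γ = 8.87/1.261 years.

τ = 7.04 years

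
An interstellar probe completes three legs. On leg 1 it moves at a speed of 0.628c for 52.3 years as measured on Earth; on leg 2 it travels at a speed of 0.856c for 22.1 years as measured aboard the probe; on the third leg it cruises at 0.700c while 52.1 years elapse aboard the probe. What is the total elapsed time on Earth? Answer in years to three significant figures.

Δt = 168 years

Leg 1: 52.3 years is already measured on Earth.
Leg 2: γ = 1/√(1 − 0.856²) = 1/√0.2673 = 1.934; Δt_2 = 1.934 × 22.1 = 42.75 years.
Leg 3: γ = 1/√(1 − 0.700²) = 1/√0.5100 = 1.400; Δt_3 = 1.400 × 52.1 = 72.95 years.
Total: 52.30 + 42.75 + 72.95 years.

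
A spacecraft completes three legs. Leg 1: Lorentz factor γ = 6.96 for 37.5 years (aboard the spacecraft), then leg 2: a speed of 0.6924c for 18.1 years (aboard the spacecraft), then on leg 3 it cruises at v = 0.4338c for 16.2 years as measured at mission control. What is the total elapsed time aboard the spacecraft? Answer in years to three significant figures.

τ = 70.2 years

Leg 1: 37.5 years is already measured aboard the spacecraft.
Leg 2: 18.1 years is already measured aboard the spacecraft.
Leg 3: γ = 1/√(1 − 0.4338²) = 1/√0.8118 = 1.110; τ_3 = 16.2/1.110 = 14.60 years.
Total: 37.50 + 18.10 + 14.60 years.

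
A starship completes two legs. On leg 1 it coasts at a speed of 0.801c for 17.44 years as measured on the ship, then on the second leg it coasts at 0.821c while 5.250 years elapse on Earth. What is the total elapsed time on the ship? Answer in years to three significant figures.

Leg 1: 17.44 years is already measured on the ship.
Leg 2: γ = 1/√(1 − 0.821²) = 1/√0.3260 = 1.752; τ_2 = 5.250/1.752 = 2.997 years.
Total: 17.44 + 2.997 years.

τ = 20.4 years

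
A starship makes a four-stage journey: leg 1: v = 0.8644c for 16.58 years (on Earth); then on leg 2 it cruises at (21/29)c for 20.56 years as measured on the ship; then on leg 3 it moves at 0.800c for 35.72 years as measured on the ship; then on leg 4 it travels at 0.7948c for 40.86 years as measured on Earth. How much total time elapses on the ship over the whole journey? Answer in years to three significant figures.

τ = 89.4 years

Leg 1: γ = 1/√(1 − 0.8644²) = 1/√0.2528 = 1.989; τ_1 = 16.58/1.989 = 8.337 years.
Leg 2: 20.56 years is already measured on the ship.
Leg 3: 35.72 years is already measured on the ship.
Leg 4: γ = 1/√(1 − 0.7948²) = 1/√0.3683 = 1.648; τ_4 = 40.86/1.648 = 24.80 years.
Total: 8.337 + 20.56 + 35.72 + 24.80 years.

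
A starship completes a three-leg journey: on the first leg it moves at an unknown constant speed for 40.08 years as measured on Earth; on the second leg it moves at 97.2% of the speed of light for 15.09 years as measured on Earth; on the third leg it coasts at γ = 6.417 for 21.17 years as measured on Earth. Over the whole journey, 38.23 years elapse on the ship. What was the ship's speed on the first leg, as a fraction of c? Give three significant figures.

Leg 1: speed unknown; τ_1 = 40.08/γ_1.
Leg 2: β = 0.972; γ = 1/√(1 − 0.972²) = 1/√0.05522 = 4.256; τ_2 = 15.09/4.256 = 3.546 years.
Leg 3: γ = 6.417; τ_3 = 21.17/6.417 = 3.299 years.
Total proper time: τ_1 + 3.546 + 3.299 = 38.23, so τ_1 = 38.23 − 6.845 = 31.39 years.
γ_1 = 40.08/31.39 = 1.277; β = √(1 − 1/γ²) = √0.3868.

β = 0.622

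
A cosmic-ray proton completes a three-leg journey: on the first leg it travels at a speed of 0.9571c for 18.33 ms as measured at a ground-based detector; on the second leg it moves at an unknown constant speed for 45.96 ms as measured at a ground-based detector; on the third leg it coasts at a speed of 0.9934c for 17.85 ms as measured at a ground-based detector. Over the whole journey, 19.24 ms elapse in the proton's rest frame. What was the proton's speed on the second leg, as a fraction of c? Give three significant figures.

β = 0.966

Leg 1: γ = 1/√(1 − 0.9571²) = 1/√0.08396 = 3.451; τ_1 = 18.33/3.451 = 5.311 ms.
Leg 2: speed unknown; τ_2 = 45.96/γ_2.
Leg 3: γ = 1/√(1 − 0.9934²) = 1/√0.01316 = 8.718; τ_3 = 17.85/8.718 = 2.047 ms.
Total proper time: 5.311 + τ_2 + 2.047 = 19.24, so τ_2 = 19.24 − 7.359 = 11.88 ms.
γ_2 = 45.96/11.88 = 3.868; β = √(1 − 1/γ²) = √0.9332.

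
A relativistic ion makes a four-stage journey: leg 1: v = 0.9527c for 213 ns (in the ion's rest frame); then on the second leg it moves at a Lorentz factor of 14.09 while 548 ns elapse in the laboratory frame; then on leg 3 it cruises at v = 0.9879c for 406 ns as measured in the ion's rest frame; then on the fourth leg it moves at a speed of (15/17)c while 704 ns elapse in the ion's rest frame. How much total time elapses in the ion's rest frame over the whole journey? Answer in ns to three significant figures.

τ = 1360 ns

Leg 1: 213 ns is already measured in the ion's rest frame.
Leg 2: γ = 14.09; τ_2 = 548/14.09 = 38.89 ns.
Leg 3: 406 ns is already measured in the ion's rest frame.
Leg 4: 704 ns is already measured in the ion's rest frame.
Total: 213.0 + 38.89 + 406.0 + 704.0 ns.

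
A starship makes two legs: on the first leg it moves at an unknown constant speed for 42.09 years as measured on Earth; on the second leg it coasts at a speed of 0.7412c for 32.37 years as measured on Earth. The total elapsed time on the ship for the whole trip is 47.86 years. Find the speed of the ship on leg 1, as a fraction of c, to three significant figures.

Leg 1: speed unknown; τ_1 = 42.09/γ_1.
Leg 2: γ = 1/√(1 − 0.7412²) = 1/√0.4506 = 1.490; τ_2 = 32.37/1.490 = 21.73 years.
Total proper time: τ_1 + 21.73 = 47.86, so τ_1 = 47.86 − 21.73 = 26.13 years.
γ_1 = 42.09/26.13 = 1.611; β = √(1 − 1/γ²) = √0.6146.

β = 0.784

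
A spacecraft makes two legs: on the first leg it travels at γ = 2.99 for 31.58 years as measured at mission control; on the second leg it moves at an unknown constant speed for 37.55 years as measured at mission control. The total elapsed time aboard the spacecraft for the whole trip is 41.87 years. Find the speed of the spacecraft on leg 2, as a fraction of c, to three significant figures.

Leg 1: γ = 2.99; τ_1 = 31.58/2.990 = 10.56 years.
Leg 2: speed unknown; τ_2 = 37.55/γ_2.
Total proper time: 10.56 + τ_2 = 41.87, so τ_2 = 41.87 − 10.56 = 31.31 years.
γ_2 = 37.55/31.31 = 1.199; β = √(1 − 1/γ²) = √0.3048.

β = 0.552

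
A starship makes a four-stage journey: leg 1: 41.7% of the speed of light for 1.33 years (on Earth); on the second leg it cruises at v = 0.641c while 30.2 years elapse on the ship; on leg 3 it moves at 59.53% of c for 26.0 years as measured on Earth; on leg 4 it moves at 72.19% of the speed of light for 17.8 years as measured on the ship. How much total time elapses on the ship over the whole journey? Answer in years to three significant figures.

τ = 70.1 years

Leg 1: β = 0.417; γ = 1/√(1 − 0.417²) = 1/√0.8261 = 1.100; τ_1 = 1.33/1.100 = 1.209 years.
Leg 2: 30.2 years is already measured on the ship.
Leg 3: β = 0.5953; γ = 1/√(1 − 0.5953²) = 1/√0.6456 = 1.245; τ_3 = 26.0/1.245 = 20.89 years.
Leg 4: 17.8 years is already measured on the ship.
Total: 1.209 + 30.20 + 20.89 + 17.80 years.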